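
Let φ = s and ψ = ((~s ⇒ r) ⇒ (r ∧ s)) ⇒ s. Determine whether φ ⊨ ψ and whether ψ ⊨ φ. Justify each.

[⇒] Assume the antecedent. If s is true, ((~s ⇒ r) ⇒ (r ∧ s)) ⇒ s reduces to true regardless of the other variables. If s is false, the antecedent cannot hold. Either way ((~s ⇒ r) ⇒ (r ∧ s)) ⇒ s holds.

[⇐] This fails. Under s = F, r = T, the left side is false but the right side is true.

The forward direction holds; the converse fails.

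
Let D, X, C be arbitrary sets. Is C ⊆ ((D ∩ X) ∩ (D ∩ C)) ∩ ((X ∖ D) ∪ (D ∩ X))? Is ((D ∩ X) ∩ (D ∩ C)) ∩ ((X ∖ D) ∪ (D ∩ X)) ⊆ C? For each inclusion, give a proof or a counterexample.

(⊆) fails; (⊇) holds.

(⊆) This inclusion fails. Take D = ∅, X = ∅, C = {1}; then 1 ∈ C but 1 ∉ ((D ∩ X) ∩ (D ∩ C)) ∩ ((X ∖ D) ∪ (D ∩ X)).

(⊇) Let x ∈ ((D ∩ X) ∩ (D ∩ C)) ∩ ((X ∖ D) ∪ (D ∩ X)). Then x ∈ D ∩ X ∩ C, from which x ∈ C.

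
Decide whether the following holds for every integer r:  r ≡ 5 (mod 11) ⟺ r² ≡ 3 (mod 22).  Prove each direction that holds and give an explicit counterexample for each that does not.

Forward direction. This fails: take r = 16. Then 16 ≡ 5 (mod 11), but 16² = 256 ≡ 14 (mod 22), not 3.

Converse. This fails: take r = 17. Then 17² = 289 ≡ 3 (mod 22), yet 17 ≡ 6 (mod 11), not 5.

(⇒) fails and (⇐) fails.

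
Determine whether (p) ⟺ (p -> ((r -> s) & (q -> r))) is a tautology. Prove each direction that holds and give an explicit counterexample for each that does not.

[⇒] This fails. Under p = T, r = T, s = F, q = F, the left side is true but the right side is false.

[⇐] This fails. Under p = F, r = F, s = F, q = F, the left side is false but the right side is true.

(⇒) fails and (⇐) fails.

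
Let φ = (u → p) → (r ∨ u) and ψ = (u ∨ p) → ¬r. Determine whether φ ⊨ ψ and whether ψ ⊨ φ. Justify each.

[⇒] This fails. Under u = T, p = F, r = T, the left side is true but the right side is false.

[⇐] This fails. Under u = F, p = F, r = F, the left side is false but the right side is true.

(⇒) fails and (⇐) fails.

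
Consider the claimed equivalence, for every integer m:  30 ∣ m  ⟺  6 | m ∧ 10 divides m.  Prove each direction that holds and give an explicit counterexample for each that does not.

(←) Suppose 6 ∣ m and 10 ∣ m. Any common multiple of 6 and 10 is a multiple of their lcm; here lcm(6, 10) = 6·10/gcd(6, 10) = 60/2 = 30, so 30 ∣ m.

(→) If 30 ∣ m, write m = 30q. Since 30 = 5·6, m = 6·(5q), so 6 ∣ m; and since 30 = 3·10, m = 10·(3q), so 10 ∣ m.

Both directions hold; the statement is true.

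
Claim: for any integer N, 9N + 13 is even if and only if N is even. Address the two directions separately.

[⇒] This fails: N = 7 gives 9N + 13 = 76, which is even, but 7 is odd, not even.

[⇐] This also fails: N = 4 is even, but 9N + 13 = 49 is odd, not even.

Neither implication holds.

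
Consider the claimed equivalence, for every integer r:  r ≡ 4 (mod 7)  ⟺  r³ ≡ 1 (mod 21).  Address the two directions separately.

(⟹) This fails: take r = 11. Then 11 ≡ 4 (mod 7), but 11³ = 1331 ≡ 8 (mod 21), not 1.

(⟸) This fails: take r = 1. Then 1³ = 1 ≡ 1 (mod 21), yet 1 ≡ 1 (mod 7), not 4.

Both directions fail.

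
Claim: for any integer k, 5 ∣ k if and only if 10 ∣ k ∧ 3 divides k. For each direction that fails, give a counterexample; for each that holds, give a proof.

(→) This fails: take k = 5. Certainly 5 ∣ 5, but 10 ∤ 5.

(←) Suppose 10 ∣ k and 3 ∣ k. Any common multiple of 10 and 3 is a multiple of their lcm; here gcd(10, 3) = 1, so lcm(10, 3) = 10·3 = 30, so 30 ∣ k. Since 5 ∣ 30, it follows that 5 ∣ k.

Not equivalent: only (⇐) holds.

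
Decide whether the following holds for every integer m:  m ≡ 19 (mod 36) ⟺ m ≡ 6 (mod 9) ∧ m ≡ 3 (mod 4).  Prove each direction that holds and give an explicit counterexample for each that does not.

(⟹) This fails: m = 19 gives 19 ≡ 19 (mod 36) but 19 ≡ 1 (mod 9), so the conjunction on the right does not hold.

(⟸) This fails: m = 15 satisfies both congruences on the right (15 ≡ 6 mod 9 and 15 ≡ 3 mod 4) yet 15 ≡ 15 (mod 36), not 19.

Both directions fail.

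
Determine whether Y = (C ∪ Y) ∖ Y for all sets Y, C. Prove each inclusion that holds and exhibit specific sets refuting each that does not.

Forward inclusion. This inclusion fails. Take Y = {1}, C = ∅; then 1 ∈ Y but 1 ∉ (C ∪ Y) ∖ Y.

Reverse inclusion. This inclusion fails. Take Y = ∅, C = {1}; then 1 ∈ (C ∪ Y) ∖ Y but 1 ∉ Y.

Both inclusions fail.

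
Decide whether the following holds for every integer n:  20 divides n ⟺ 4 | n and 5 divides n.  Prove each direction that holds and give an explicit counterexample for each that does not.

Both directions hold.

(⇐) Suppose 4 ∣ n and 5 ∣ n. Any common multiple of 4 and 5 is a multiple of their lcm; here gcd(4, 5) = 1, so lcm(4, 5) = 4·5 = 20, so 20 ∣ n.

(⇒) If 20 ∣ n, write n = 20q. Since 20 = 5·4, n = 4·(5q), so 4 ∣ n; and since 20 = 4·5, n = 5·(4q), so 5 ∣ n.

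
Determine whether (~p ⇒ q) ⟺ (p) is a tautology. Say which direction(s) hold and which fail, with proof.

[⇒] This fails. Under p = F, q = T, the left side is true but the right side is false.

[⇐] Assume the antecedent. If p is true, ~p ⇒ q reduces to true regardless of the other variables. If p is false, the antecedent cannot hold. Either way ~p ⇒ q holds.

Only the converse holds.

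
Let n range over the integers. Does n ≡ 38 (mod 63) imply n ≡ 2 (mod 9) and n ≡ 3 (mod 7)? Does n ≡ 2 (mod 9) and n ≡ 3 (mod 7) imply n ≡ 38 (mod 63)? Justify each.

The biconditional holds.

(⟸) If n ≡ 2 (mod 9) and n ≡ 3 (mod 7), then by the Chinese remainder theorem n ≡ 38 (mod 63). This is exactly n ≡ 38 (mod 63).

(⟹) Suppose n ≡ 38 (mod 63); write n = 63j + 38. Since 9 ∣ 63, reducing mod 9 gives n ≡ 38 ≡ 2 (mod 9); since 7 ∣ 63, reducing mod 7 gives n ≡ 38 ≡ 3 (mod 7).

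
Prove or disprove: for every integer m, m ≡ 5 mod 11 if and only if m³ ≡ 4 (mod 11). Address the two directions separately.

Both directions hold.

Converse. Suppose m³ ≡ 4 (mod 11). The only residue r in {0, …, 10} with r³ ≡ 4 (mod 11) is r = 5, so m ≡ 5 (mod 11).

Forward direction. Suppose m ≡ 5 mod 11. Write m = 11j + 5. Then (11j + 5)³ = 1331j³ + 1815j² + 825j + 125 = 11(121j³ + 165j² + 75j + 11) + 4, so m³ ≡ 4 (mod 11).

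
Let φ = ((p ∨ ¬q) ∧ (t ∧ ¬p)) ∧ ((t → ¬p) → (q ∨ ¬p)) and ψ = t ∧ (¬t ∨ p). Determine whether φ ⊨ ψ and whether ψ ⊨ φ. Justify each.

Neither implication holds.

(⇒) This fails. Under p = F, q = F, t = T, the left side is true but the right side is false.

(⇐) This fails. Under p = T, q = F, t = T, the left side is false but the right side is true.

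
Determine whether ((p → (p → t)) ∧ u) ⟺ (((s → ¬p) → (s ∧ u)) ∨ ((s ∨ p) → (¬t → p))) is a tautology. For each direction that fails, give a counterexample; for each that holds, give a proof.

Only the forward implication holds.

(⇒) Assume the antecedent. If u is true, the consequent reduces to true regardless of the other variables. If u is false, the antecedent cannot hold. Either way the consequent holds.

(⇐) This fails. Under p = F, u = F, s = F, t = F, the left side is false but the right side is true.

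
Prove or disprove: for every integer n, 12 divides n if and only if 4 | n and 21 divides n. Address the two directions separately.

[⇒] This fails: take n = 12. Certainly 12 ∣ 12, but 21 ∤ 12.

[⇐] Suppose 4 ∣ n and 21 ∣ n. Any common multiple of 4 and 21 is a multiple of their lcm; here gcd(4, 21) = 1, so lcm(4, 21) = 4·21 = 84, so 84 ∣ n. Since 12 ∣ 84, it follows that 12 ∣ n.

The forward direction fails; the converse holds.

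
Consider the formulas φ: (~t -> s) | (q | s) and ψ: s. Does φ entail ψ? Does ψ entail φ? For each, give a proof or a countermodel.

(⇒) fails; (⇐) holds.

(⟸) Assume the antecedent. If s is true, (~t -> s) | (q | s) reduces to true regardless of the other variables. If s is false, the antecedent cannot hold. Either way (~t -> s) | (q | s) holds.

(⟹) This fails. Under s = F, q = T, t = F, the left side is true but the right side is false.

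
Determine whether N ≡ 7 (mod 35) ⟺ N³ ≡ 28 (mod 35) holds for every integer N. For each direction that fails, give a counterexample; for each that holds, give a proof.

(⟹) Suppose N ≡ 7 (mod 35). Write N = 35j + 7. Then (35j + 7)³ = 42875j³ + 25725j² + 5145j + 343 = 35(1225j³ + 735j² + 147j + 9) + 28, so N³ ≡ 28 (mod 35).

(⟸) Conversely, suppose N³ ≡ 28 (mod 35). The only residue r in {0, …, 34} with r³ ≡ 28 (mod 35) is r = 7, so N ≡ 7 (mod 35).

Both implications hold.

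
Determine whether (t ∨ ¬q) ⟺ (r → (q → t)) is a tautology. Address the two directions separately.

[⇒] Assume the antecedent. If q is true, the antecedent forces (q = T, t = T, r = F) or (q = T, t = T, r = T), and r → (q → t) holds there. If q is false, r → (q → t) reduces to true regardless of the other variables. Either way r → (q → t) holds.

[⇐] This fails. Under q = T, t = F, r = F, the left side is false but the right side is true.

Not equivalent: only (⇒) holds.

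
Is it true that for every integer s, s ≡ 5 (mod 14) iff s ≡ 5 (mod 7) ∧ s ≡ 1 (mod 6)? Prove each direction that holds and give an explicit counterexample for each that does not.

Converse. If s ≡ 5 (mod 7) and s ≡ 1 (mod 6), then by the Chinese remainder theorem s ≡ 19 (mod 42). Since 19 ≡ 5 (mod 14) and 14 ∣ 42, we get s ≡ 5 (mod 14).

Forward direction. This fails: s = 33 gives 33 ≡ 5 (mod 14) but 33 ≡ 3 (mod 6), so the conjunction on the right does not hold.

Only the converse holds.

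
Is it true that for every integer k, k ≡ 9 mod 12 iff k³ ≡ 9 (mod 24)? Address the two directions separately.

(⟹) This fails: take k = 21. Then 21 ≡ 9 (mod 12), but 21³ = 9261 ≡ 21 (mod 24), not 9.

(⟸) Conversely, the residues r modulo 24 with r³ ≡ 9 (mod 24) are exactly {9}, and each is ≡ 9 (mod 12).

Not equivalent: only (⇐) holds.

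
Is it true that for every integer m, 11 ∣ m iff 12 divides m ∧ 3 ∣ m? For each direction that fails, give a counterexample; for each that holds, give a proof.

(⇒) This fails: take m = 11. Certainly 11 ∣ 11, but 12 ∤ 11.

(⇐) This fails: take m = 12. Both 12 ∣ 12 and 3 ∣ 12, yet 12 is not a multiple of 11 (since 12 = 1·11 + 1), so 11 ∤ 12.

Neither implication holds.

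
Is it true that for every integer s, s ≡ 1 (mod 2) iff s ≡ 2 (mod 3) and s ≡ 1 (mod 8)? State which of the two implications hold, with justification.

Only the converse holds.

(←) If s ≡ 2 (mod 3) and s ≡ 1 (mod 8), then by the Chinese remainder theorem s ≡ 17 (mod 24). Since 17 ≡ 1 (mod 2) and 2 ∣ 24, we get s ≡ 1 (mod 2).

(→) This fails: s = 1 gives 1 ≡ 1 (mod 2) but 1 ≡ 1 (mod 3), so the conjunction on the right does not hold.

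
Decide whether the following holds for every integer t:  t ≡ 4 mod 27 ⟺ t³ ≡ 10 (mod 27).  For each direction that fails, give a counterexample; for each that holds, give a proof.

Converse. This fails: take t = 13. Then 13³ = 2197 ≡ 10 (mod 27), yet 13 ≡ 13 (mod 27), not 4.

Forward direction. Suppose t ≡ 4 mod 27. Write t = 27j + 4. Then (27j + 4)³ = 19683j³ + 8748j² + 1296j + 64 = 27(729j³ + 324j² + 48j + 2) + 10, so t³ ≡ 10 (mod 27).

Only the forward implication holds.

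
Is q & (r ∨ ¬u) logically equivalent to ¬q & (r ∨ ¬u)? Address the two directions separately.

Neither implication holds.

(⇒) This fails. Under q = T, r = F, u = F, the left side is true but the right side is false.

(⇐) This fails. Under q = F, r = F, u = F, the left side is false but the right side is true.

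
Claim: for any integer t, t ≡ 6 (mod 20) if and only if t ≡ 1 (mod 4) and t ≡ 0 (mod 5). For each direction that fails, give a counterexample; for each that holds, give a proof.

Both directions fail.

(⟹) This fails: t = 6 gives 6 ≡ 6 (mod 20) but 6 ≡ 2 (mod 4), so the conjunction on the right does not hold.

(⟸) This fails: t = 5 satisfies both congruences on the right (5 ≡ 1 mod 4 and 5 ≡ 0 mod 5) yet 5 ≡ 5 (mod 20), not 6.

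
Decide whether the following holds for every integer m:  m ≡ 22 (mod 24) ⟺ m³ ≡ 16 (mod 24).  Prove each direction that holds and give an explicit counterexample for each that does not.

The forward direction holds; the converse fails.

(⇒) Suppose m ≡ 22 (mod 24). Write m = 24j + 22. Then (24j + 22)³ = 13824j³ + 38016j² + 34848j + 10648 = 24(576j³ + 1584j² + 1452j + 443) + 16, so m³ ≡ 16 (mod 24).

(⇐) This fails: take m = 4. Then 4³ = 64 ≡ 16 (mod 24), yet 4 ≡ 4 (mod 24), not 22.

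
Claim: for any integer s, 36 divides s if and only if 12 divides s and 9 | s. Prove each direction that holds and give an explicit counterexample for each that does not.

Equivalent; both directions hold.

(→) If 36 ∣ s, write s = 36q. Since 36 = 3·12, s = 12·(3q), so 12 ∣ s; and since 36 = 4·9, s = 9·(4q), so 9 ∣ s.

(←) Suppose 12 ∣ s and 9 ∣ s. Any common multiple of 12 and 9 is a multiple of their lcm; here lcm(12, 9) = 12·9/gcd(12, 9) = 108/3 = 36, so 36 ∣ s.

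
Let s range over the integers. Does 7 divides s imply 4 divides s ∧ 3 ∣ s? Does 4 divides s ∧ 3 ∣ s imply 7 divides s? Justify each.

Neither implication holds.

[⇒] This fails: take s = 7. Certainly 7 ∣ 7, but 4 ∤ 7.

[⇐] This fails: take s = 12. Both 4 ∣ 12 and 3 ∣ 12, yet 12 is not a multiple of 7 (since 12 = 1·7 + 5), so 7 ∤ 12.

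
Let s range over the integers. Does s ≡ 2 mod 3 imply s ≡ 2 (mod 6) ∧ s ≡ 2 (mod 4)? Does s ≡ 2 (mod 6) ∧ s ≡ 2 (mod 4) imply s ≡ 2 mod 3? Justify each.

[⇒] This fails: s = 8 gives 8 ≡ 2 (mod 3) but 8 ≡ 0 (mod 4), so the conjunction on the right does not hold.

[⇐] Conversely, if s ≡ 2 (mod 6) and s ≡ 2 (mod 4), then by the Chinese remainder theorem s ≡ 2 (mod 12). Since 2 ≡ 2 (mod 3) and 3 ∣ 12, we get s ≡ 2 (mod 3).

Not equivalent: only (⇐) holds.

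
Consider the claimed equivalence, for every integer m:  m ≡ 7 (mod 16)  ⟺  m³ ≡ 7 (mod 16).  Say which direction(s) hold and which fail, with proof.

(⟹) Suppose m ≡ 7 (mod 16). Write m = 16j + 7. Then (16j + 7)³ = 4096j³ + 5376j² + 2352j + 343 = 16(256j³ + 336j² + 147j + 21) + 7, so m³ ≡ 7 (mod 16).

(⟸) Conversely, suppose m³ ≡ 7 (mod 16). The only residue r in {0, …, 15} with r³ ≡ 7 (mod 16) is r = 7, so m ≡ 7 (mod 16).

Both implications hold.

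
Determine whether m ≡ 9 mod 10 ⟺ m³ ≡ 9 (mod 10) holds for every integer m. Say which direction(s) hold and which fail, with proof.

Both directions hold.

(→) Suppose m ≡ 9 mod 10. Write m = 10j + 9. Then (10j + 9)³ = 1000j³ + 2700j² + 2430j + 729 = 10(100j³ + 270j² + 243j + 72) + 9, so m³ ≡ 9 (mod 10).

(←) Conversely, suppose m³ ≡ 9 (mod 10). The only residue r in {0, …, 9} with r³ ≡ 9 (mod 10) is r = 9, so m ≡ 9 (mod 10).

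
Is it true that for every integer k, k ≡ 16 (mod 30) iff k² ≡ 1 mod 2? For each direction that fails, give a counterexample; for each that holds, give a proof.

Neither implication holds.

(→) This fails: take k = 16. Then 16 ≡ 16 (mod 30), but 16² = 256 ≡ 0 (mod 2), not 1.

(←) This fails: take k = 1. Then 1² = 1 ≡ 1 (mod 2), yet 1 ≡ 1 (mod 30), not 16.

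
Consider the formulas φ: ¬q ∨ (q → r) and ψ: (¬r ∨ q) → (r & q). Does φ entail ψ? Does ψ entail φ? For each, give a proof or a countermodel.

[⇐] Assume the antecedent. If q is true, the antecedent forces (q = T, r = T), and ¬q ∨ (q → r) holds there. If q is false, ¬q ∨ (q → r) reduces to true regardless of the other variables. Either way ¬q ∨ (q → r) holds.

[⇒] This fails. Under q = F, r = F, the left side is true but the right side is false.

(⇒) fails; (⇐) holds.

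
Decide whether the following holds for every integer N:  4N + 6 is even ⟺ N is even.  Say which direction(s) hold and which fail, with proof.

Only the reverse direction holds.

(⇐) Suppose N is even. Since 4 is even, 4N is even for every N, so 4N + 6 has the same parity as 6, which is even. Hence 4N + 6 is even.

(⇒) This fails: take N = 3. Then 4N + 6 = 18, which is even, yet N = 3 is odd, not even.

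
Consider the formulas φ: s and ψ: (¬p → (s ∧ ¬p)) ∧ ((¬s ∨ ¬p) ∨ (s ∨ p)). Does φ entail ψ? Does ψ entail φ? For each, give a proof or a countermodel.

The forward direction holds; the converse fails.

Forward direction. Assume the antecedent. If s is true, the consequent reduces to true regardless of the other variables. If s is false, the antecedent cannot hold. Either way the consequent holds.

Converse. This fails. Under s = F, p = T, the left side is false but the right side is true.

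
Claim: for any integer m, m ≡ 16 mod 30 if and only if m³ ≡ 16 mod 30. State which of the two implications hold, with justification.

[⇒] Suppose m ≡ 16 mod 30. Write m = 30j + 16. Then (30j + 16)³ = 27000j³ + 43200j² + 23040j + 4096 = 30(900j³ + 1440j² + 768j + 136) + 16, so m³ ≡ 16 (mod 30).

[⇐] Conversely, suppose m³ ≡ 16 (mod 30). The only residue r in {0, …, 29} with r³ ≡ 16 (mod 30) is r = 16, so m ≡ 16 (mod 30).

The biconditional holds.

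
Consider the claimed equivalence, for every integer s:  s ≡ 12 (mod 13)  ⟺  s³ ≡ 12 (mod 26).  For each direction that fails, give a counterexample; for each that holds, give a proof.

Forward direction. This fails: take s = 25. Then 25 ≡ 12 (mod 13), but 25³ = 15625 ≡ 25 (mod 26), not 12.

Converse. This fails: take s = 4. Then 4³ = 64 ≡ 12 (mod 26), yet 4 ≡ 4 (mod 13), not 12.

Neither direction holds.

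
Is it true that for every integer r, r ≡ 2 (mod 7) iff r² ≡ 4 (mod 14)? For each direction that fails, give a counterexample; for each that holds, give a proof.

Both directions fail.

Forward direction. This fails: take r = 9. Then 9 ≡ 2 (mod 7), but 9² = 81 ≡ 11 (mod 14), not 4.

Converse. This fails: take r = 12. Then 12² = 144 ≡ 4 (mod 14), yet 12 ≡ 5 (mod 7), not 2.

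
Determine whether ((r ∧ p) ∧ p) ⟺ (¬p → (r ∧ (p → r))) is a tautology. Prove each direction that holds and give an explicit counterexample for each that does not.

The forward direction holds; the converse fails.

(⟹) Assume the antecedent. If r is true, ¬p → (r ∧ (p → r)) reduces to true regardless of the other variables. If r is false, the antecedent cannot hold. Either way ¬p → (r ∧ (p → r)) holds.

(⟸) This fails. Under r = T, p = F, the left side is false but the right side is true.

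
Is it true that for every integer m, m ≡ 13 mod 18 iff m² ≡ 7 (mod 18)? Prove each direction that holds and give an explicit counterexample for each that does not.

(⟹) Suppose m ≡ 13 mod 18. Write m = 18j + 13. Then (18j + 13)² = 324j² + 468j + 169 = 18(18j² + 26j + 9) + 7, so m² ≡ 7 (mod 18).

(⟸) This fails: take m = 5. Then 5² = 25 ≡ 7 (mod 18), yet 5 ≡ 5 (mod 18), not 13.

Only the forward direction holds.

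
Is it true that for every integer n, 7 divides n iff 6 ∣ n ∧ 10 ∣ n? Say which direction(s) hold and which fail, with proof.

(→) This fails: take n = 7. Certainly 7 ∣ 7, but 6 ∤ 7.

(←) This fails: take n = 30. Both 6 ∣ 30 and 10 ∣ 30, yet 30 is not a multiple of 7 (since 30 = 4·7 + 2), so 7 ∤ 30.

(⇒) fails and (⇐) fails.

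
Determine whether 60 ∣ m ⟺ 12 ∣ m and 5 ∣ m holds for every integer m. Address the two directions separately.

[⇒] If 60 ∣ m, write m = 60q. Since 60 = 5·12, m = 12·(5q), so 12 ∣ m; and since 60 = 12·5, m = 5·(12q), so 5 ∣ m.

[⇐] Suppose 12 ∣ m and 5 ∣ m. Any common multiple of 12 and 5 is a multiple of their lcm; here gcd(12, 5) = 1, so lcm(12, 5) = 12·5 = 60, so 60 ∣ m.

The biconditional holds.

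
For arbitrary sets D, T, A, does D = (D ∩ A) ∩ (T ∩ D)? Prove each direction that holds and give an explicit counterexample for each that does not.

(⊇) Let x ∈ (D ∩ A) ∩ (T ∩ D). Then x ∈ D ∩ T ∩ A, from which x ∈ D.

(⊆) This inclusion fails. Take D = {1}, T = ∅, A = ∅; then 1 ∈ D but 1 ∉ (D ∩ A) ∩ (T ∩ D).

The sets are not equal: only the reverse inclusion holds.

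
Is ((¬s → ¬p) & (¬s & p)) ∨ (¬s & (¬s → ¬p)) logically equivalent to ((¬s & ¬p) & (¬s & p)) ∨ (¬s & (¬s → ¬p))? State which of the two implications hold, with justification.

Both directions hold.

(⇒) Assume the antecedent. If s is true, the antecedent cannot hold. If s is false, the antecedent forces (s = F, p = F), and the consequent holds there. Either way the consequent holds.

(⇐) Assume the antecedent. If s is true, the antecedent cannot hold. If s is false, the antecedent forces (s = F, p = F), and the consequent holds there. Either way the consequent holds.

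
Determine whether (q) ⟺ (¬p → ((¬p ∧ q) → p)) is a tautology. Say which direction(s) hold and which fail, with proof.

Neither direction holds.

(⇒) This fails. Under p = F, q = T, the left side is true but the right side is false.

(⇐) This fails. Under p = F, q = F, the left side is false but the right side is true.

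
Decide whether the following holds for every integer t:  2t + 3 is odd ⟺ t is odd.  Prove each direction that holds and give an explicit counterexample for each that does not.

(⇒) fails; (⇐) holds.

(⟸) Suppose t is odd. Since 2 is even, 2t is even for every t, so 2t + 3 has the same parity as 3, which is odd. Hence 2t + 3 is odd.

(⟹) This fails: take t = 0. Then 2t + 3 = 3, which is odd, yet t = 0 is even, not odd.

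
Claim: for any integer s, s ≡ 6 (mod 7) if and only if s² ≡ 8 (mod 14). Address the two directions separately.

(→) This fails: take s = 13. Then 13 ≡ 6 (mod 7), but 13² = 169 ≡ 1 (mod 14), not 8.

(←) This fails: take s = 8. Then 8² = 64 ≡ 8 (mod 14), yet 8 ≡ 1 (mod 7), not 6.

Both directions fail.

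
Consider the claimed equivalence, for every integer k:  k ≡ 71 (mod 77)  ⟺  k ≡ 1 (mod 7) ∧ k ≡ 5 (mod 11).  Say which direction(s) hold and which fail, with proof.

(⇒) Suppose k ≡ 71 (mod 77); write k = 77j + 71. Since 7 ∣ 77, reducing mod 7 gives k ≡ 71 ≡ 1 (mod 7); since 11 ∣ 77, reducing mod 11 gives k ≡ 71 ≡ 5 (mod 11).

(⇐) Conversely, if k ≡ 1 (mod 7) and k ≡ 5 (mod 11), then by the Chinese remainder theorem k ≡ 71 (mod 77). This is exactly k ≡ 71 (mod 77).

Equivalent; both directions hold.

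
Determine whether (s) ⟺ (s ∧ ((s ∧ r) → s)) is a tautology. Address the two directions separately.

Both directions hold; the statement is true.

[⇒] Assume the antecedent. If s is true, s ∧ ((s ∧ r) → s) reduces to true regardless of the other variables. If s is false, the antecedent cannot hold. Either way s ∧ ((s ∧ r) → s) holds.

[⇐] Assume the antecedent. If s is true, s reduces to true regardless of the other variables. If s is false, the antecedent cannot hold. Either way s holds.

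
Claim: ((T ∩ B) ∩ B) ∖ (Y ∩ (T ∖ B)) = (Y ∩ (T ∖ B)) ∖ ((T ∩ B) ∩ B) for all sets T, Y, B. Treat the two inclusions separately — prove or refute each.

Neither inclusion holds.

Forward inclusion. This inclusion fails. Take T = {1}, Y = ∅, B = {1}; then 1 ∈ ((T ∩ B) ∩ B) ∖ (Y ∩ (T ∖ B)) but 1 ∉ (Y ∩ (T ∖ B)) ∖ ((T ∩ B) ∩ B).

Reverse inclusion. This inclusion fails. Take T = {1}, Y = {1}, B = ∅; then 1 ∈ (Y ∩ (T ∖ B)) ∖ ((T ∩ B) ∩ B) but 1 ∉ ((T ∩ B) ∩ B) ∖ (Y ∩ (T ∖ B)).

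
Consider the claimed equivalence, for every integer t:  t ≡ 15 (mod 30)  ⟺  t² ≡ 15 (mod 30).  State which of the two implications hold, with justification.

Equivalent; both directions hold.

Converse. Suppose t² ≡ 15 (mod 30). The only residue r in {0, …, 29} with r² ≡ 15 (mod 30) is r = 15, so t ≡ 15 (mod 30).

Forward direction. Suppose t ≡ 15 (mod 30). Write t = 30j + 15. Then (30j + 15)² = 900j² + 900j + 225 = 30(30j² + 30j + 7) + 15, so t² ≡ 15 (mod 30).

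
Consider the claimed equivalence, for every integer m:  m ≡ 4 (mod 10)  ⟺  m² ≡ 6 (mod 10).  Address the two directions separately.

Forward direction. Suppose m ≡ 4 (mod 10). Write m = 10j + 4. Then (10j + 4)² = 100j² + 80j + 16 = 10(10j² + 8j + 1) + 6, so m² ≡ 6 (mod 10).

Converse. This fails: take m = 6. Then 6² = 36 ≡ 6 (mod 10), yet 6 ≡ 6 (mod 10), not 4.

The forward direction holds; the converse fails.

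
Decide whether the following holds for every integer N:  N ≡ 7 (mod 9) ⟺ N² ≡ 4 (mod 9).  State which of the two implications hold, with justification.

[⇒] Suppose N ≡ 7 (mod 9). Write N = 9j + 7. Then (9j + 7)² = 81j² + 126j + 49 = 9(9j² + 14j + 5) + 4, so N² ≡ 4 (mod 9).

[⇐] This fails: take N = 2. Then 2² = 4 ≡ 4 (mod 9), yet 2 ≡ 2 (mod 9), not 7.

Only the forward direction holds.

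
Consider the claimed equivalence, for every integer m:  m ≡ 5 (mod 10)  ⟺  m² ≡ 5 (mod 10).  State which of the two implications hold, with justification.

(⟹) Suppose m ≡ 5 (mod 10). Write m = 10j + 5. Then (10j + 5)² = 100j² + 100j + 25 = 10(10j² + 10j + 2) + 5, so m² ≡ 5 (mod 10).

(⟸) Conversely, suppose m² ≡ 5 (mod 10). The only residue r in {0, …, 9} with r² ≡ 5 (mod 10) is r = 5, so m ≡ 5 (mod 10).

Both directions hold; the statement is true.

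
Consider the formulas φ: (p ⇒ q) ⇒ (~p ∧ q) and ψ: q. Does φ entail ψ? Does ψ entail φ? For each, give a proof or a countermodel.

Neither direction holds.

(→) This fails. Under q = F, p = T, the left side is true but the right side is false.

(←) This fails. Under q = T, p = T, the left side is false but the right side is true.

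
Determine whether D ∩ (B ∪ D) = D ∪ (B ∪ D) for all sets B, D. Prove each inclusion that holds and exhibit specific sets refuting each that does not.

Forward inclusion. Let x ∈ D ∩ (B ∪ D). Then either x ∈ D and x ∉ B; or x ∈ B ∩ D. In each case x ∈ D ∪ (B ∪ D), so D ∩ (B ∪ D) ⊆ D ∪ (B ∪ D).

Reverse inclusion. This inclusion fails. Take B = {1}, D = ∅; then 1 ∈ D ∪ (B ∪ D) but 1 ∉ D ∩ (B ∪ D).

(⊆) holds; (⊇) fails.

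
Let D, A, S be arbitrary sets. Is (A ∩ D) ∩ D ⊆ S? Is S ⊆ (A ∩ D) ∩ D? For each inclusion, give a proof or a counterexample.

Forward inclusion. This inclusion fails. Take D = {1}, A = {1}, S = ∅; then 1 ∈ (A ∩ D) ∩ D but 1 ∉ S.

Reverse inclusion. This inclusion fails. Take D = ∅, A = ∅, S = {1}; then 1 ∈ S but 1 ∉ (A ∩ D) ∩ D.

(⊆) fails and (⊇) fails.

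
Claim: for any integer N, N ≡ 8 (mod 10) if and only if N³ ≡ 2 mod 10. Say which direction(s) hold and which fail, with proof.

(⟸) Suppose N³ ≡ 2 (mod 10). The only residue r in {0, …, 9} with r³ ≡ 2 (mod 10) is r = 8, so N ≡ 8 (mod 10).

(⟹) Suppose N ≡ 8 (mod 10). Write N = 10j + 8. Then (10j + 8)³ = 1000j³ + 2400j² + 1920j + 512 = 10(100j³ + 240j² + 192j + 51) + 2, so N³ ≡ 2 (mod 10).

Both directions hold; the statement is true.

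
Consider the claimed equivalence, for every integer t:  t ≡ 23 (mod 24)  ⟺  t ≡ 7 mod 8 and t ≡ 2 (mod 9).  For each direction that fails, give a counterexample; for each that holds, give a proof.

The forward direction fails; the converse holds.

(←) If t ≡ 7 (mod 8) and t ≡ 2 (mod 9), then by the Chinese remainder theorem t ≡ 47 (mod 72). Since 47 ≡ 23 (mod 24) and 24 ∣ 72, we get t ≡ 23 (mod 24).

(→) This fails: t = 71 gives 71 ≡ 23 (mod 24) but 71 ≡ 8 (mod 9), so the conjunction on the right does not hold.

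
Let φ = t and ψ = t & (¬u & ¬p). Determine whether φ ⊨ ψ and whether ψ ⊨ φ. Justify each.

(⇒) fails; (⇐) holds.

(→) This fails. Under u = T, p = F, t = T, the left side is true but the right side is false.

(←) Assume the antecedent. If u is true, the antecedent cannot hold. If u is false, the antecedent forces (u = F, p = F, t = T), and t holds there. Either way t holds.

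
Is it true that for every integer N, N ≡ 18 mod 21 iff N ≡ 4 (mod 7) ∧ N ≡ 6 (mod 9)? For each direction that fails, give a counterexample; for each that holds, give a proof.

The forward direction fails; the converse holds.

(⇒) This fails: N = 18 gives 18 ≡ 18 (mod 21) but 18 ≡ 0 (mod 9), so the conjunction on the right does not hold.

(⇐) Conversely, if N ≡ 4 (mod 7) and N ≡ 6 (mod 9), then by the Chinese remainder theorem N ≡ 60 (mod 63). Since 60 ≡ 18 (mod 21) and 21 ∣ 63, we get N ≡ 18 (mod 21).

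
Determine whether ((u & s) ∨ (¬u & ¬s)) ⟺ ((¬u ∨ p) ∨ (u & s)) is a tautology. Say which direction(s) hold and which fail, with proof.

Forward direction. Assume the antecedent. If s is true, (¬u ∨ p) ∨ (u & s) reduces to true regardless of the other variables. If s is false, the antecedent forces (s = F, u = F, p = F) or (s = F, u = F, p = T), and (¬u ∨ p) ∨ (u & s) holds there. Either way (¬u ∨ p) ∨ (u & s) holds.

Converse. This fails. Under s = T, u = F, p = F, the left side is false but the right side is true.

Not equivalent: only (⇒) holds.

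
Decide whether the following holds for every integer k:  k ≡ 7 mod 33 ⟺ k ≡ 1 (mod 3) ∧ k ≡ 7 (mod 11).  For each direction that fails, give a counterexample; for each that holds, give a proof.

The biconditional holds.

(⇒) Suppose k ≡ 7 (mod 33); write k = 33j + 7. Since 3 ∣ 33, reducing mod 3 gives k ≡ 7 ≡ 1 (mod 3); since 11 ∣ 33, reducing mod 11 gives k ≡ 7 (mod 11).

(⇐) Conversely, if k ≡ 1 (mod 3) and k ≡ 7 (mod 11), then by the Chinese remainder theorem k ≡ 7 (mod 33). This is exactly k ≡ 7 (mod 33).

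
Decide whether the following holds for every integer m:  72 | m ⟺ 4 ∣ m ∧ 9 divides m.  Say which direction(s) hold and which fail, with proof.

(⟹) If 72 ∣ m, write m = 72q. Since 72 = 18·4, m = 4·(18q), so 4 ∣ m; and since 72 = 8·9, m = 9·(8q), so 9 ∣ m.

(⟸) This fails: take m = 36. Both 4 ∣ 36 and 9 ∣ 36, yet 36 is not a multiple of 72 (since 36 = 0·72 + 36), so 72 ∤ 36.

Not equivalent: only (⇒) holds.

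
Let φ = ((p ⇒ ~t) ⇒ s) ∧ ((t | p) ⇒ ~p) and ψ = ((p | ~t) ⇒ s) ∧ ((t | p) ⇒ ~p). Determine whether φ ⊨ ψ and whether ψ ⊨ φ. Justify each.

(⇒) holds; (⇐) fails.

(⟹) Assume the antecedent. If t is true, the antecedent forces (t = T, s = T, p = F), and the consequent holds there. If t is false, the antecedent forces (t = F, s = T, p = F), and the consequent holds there. Either way the consequent holds.

(⟸) This fails. Under t = T, s = F, p = F, the left side is false but the right side is true.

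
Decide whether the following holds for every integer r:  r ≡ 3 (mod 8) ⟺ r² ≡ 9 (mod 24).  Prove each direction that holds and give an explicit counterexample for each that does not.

(⇒) This fails: take r = 11. Then 11 ≡ 3 (mod 8), but 11² = 121 ≡ 1 (mod 24), not 9.

(⇐) This fails: take r = 9. Then 9² = 81 ≡ 9 (mod 24), yet 9 ≡ 1 (mod 8), not 3.

Both directions fail.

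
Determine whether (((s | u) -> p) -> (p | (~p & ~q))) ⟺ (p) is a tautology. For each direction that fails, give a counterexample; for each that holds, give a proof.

The forward direction fails; the converse holds.

(⇒) This fails. Under s = F, q = F, p = F, u = F, the left side is true but the right side is false.

(⇐) Assume the antecedent. If p is true, the consequent reduces to true regardless of the other variables. If p is false, the antecedent cannot hold. Either way the consequent holds.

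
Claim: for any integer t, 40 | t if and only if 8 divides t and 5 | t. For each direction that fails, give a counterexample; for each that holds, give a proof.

Equivalent; both directions hold.

(⟹) If 40 ∣ t, write t = 40q. Since 40 = 5·8, t = 8·(5q), so 8 ∣ t; and since 40 = 8·5, t = 5·(8q), so 5 ∣ t.

(⟸) Suppose 8 ∣ t and 5 ∣ t. Any common multiple of 8 and 5 is a multiple of their lcm; here gcd(8, 5) = 1, so lcm(8, 5) = 8·5 = 40, so 40 ∣ t.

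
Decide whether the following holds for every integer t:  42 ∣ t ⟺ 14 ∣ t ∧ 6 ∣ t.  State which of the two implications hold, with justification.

Both directions hold; the statement is true.

(⟸) Suppose 14 ∣ t and 6 ∣ t. Any common multiple of 14 and 6 is a multiple of their lcm; here lcm(14, 6) = 14·6/gcd(14, 6) = 84/2 = 42, so 42 ∣ t.

(⟹) If 42 ∣ t, write t = 42q. Since 42 = 3·14, t = 14·(3q), so 14 ∣ t; and since 42 = 7·6, t = 6·(7q), so 6 ∣ t.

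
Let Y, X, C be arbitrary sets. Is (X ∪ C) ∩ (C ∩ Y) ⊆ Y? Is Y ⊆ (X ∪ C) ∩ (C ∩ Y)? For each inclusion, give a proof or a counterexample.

(⊆) holds; (⊇) fails.

(⊆) Let x ∈ (X ∪ C) ∩ (C ∩ Y). Then either x ∈ Y ∩ C and x ∉ X; or x ∈ Y ∩ X ∩ C. In each case x ∈ Y, so (X ∪ C) ∩ (C ∩ Y) ⊆ Y.

(⊇) This inclusion fails. Take Y = {1}, X = ∅, C = ∅; then 1 ∈ Y but 1 ∉ (X ∪ C) ∩ (C ∩ Y).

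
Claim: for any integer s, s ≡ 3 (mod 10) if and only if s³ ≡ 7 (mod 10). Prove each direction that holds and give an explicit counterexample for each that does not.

Converse. Suppose s³ ≡ 7 (mod 10). The only residue r in {0, …, 9} with r³ ≡ 7 (mod 10) is r = 3, so s ≡ 3 (mod 10).

Forward direction. Suppose s ≡ 3 (mod 10). Write s = 10j + 3. Then (10j + 3)³ = 1000j³ + 900j² + 270j + 27 = 10(100j³ + 90j² + 27j + 2) + 7, so s³ ≡ 7 (mod 10).

The biconditional holds.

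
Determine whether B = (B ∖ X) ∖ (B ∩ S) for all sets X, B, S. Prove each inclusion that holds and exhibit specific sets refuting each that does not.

(⊆) fails; (⊇) holds.

(⊆) This inclusion fails. Take X = {1}, B = {1}, S = ∅; then 1 ∈ B but 1 ∉ (B ∖ X) ∖ (B ∩ S).

(⊇) Let x ∈ (B ∖ X) ∖ (B ∩ S). Then x ∈ B and x ∉ X, S, from which x ∈ B.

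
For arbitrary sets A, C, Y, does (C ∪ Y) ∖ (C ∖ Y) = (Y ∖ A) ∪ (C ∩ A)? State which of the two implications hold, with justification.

Neither inclusion holds.

(⟹) This inclusion fails. Take A = {1}, C = ∅, Y = {1}; then 1 ∈ (C ∪ Y) ∖ (C ∖ Y) but 1 ∉ (Y ∖ A) ∪ (C ∩ A).

(⟸) This inclusion fails. Take A = {1}, C = {1}, Y = ∅; then 1 ∈ (Y ∖ A) ∪ (C ∩ A) but 1 ∉ (C ∪ Y) ∖ (C ∖ Y).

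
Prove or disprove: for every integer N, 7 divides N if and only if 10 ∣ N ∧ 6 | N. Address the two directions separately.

Forward direction. This fails: take N = 7. Certainly 7 ∣ 7, but 10 ∤ 7.

Converse. This fails: take N = 30. Both 10 ∣ 30 and 6 ∣ 30, yet 30 is not a multiple of 7 (since 30 = 4·7 + 2), so 7 ∤ 30.

Neither implication holds.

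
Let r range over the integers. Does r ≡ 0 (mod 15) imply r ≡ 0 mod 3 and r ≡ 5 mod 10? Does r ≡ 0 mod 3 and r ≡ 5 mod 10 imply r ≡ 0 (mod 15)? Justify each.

Converse. If r ≡ 0 (mod 3) and r ≡ 5 (mod 10), then by the Chinese remainder theorem r ≡ 15 (mod 30). Since 15 ≡ 0 (mod 15) and 15 ∣ 30, we get r ≡ 0 (mod 15).

Forward direction. This fails: r = 0 gives 0 ≡ 0 (mod 15) but 0 ≡ 0 (mod 10), so the conjunction on the right does not hold.

Only the converse holds.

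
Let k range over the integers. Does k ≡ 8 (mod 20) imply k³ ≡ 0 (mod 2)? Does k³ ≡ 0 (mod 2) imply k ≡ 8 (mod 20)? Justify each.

(←) This fails: take k = 0. Then 0³ = 0 ≡ 0 (mod 2), yet 0 ≡ 0 (mod 20), not 8.

(→) Suppose k ≡ 8 (mod 20). Then k³ ≡ 8³ = 512 (mod 20), and since 2 ∣ 20, also k³ ≡ 0 (mod 2).

The forward direction holds; the converse fails.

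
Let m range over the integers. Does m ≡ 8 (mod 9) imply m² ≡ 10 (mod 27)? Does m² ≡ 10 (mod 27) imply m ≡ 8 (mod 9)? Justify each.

[⇒] This fails: take m = 17. Then 17 ≡ 8 (mod 9), but 17² = 289 ≡ 19 (mod 27), not 10.

[⇐] This fails: take m = 19. Then 19² = 361 ≡ 10 (mod 27), yet 19 ≡ 1 (mod 9), not 8.

Neither direction holds.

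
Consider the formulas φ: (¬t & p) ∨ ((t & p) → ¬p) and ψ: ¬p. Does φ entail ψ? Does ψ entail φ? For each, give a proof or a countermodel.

Only the reverse direction holds.

(⇒) This fails. Under t = F, p = T, the left side is true but the right side is false.

(⇐) Assume the antecedent. If t is true, the antecedent forces (t = T, p = F), and (¬t & p) ∨ ((t & p) → ¬p) holds there. If t is false, (¬t & p) ∨ ((t & p) → ¬p) reduces to true regardless of the other variables. Either way (¬t & p) ∨ ((t & p) → ¬p) holds.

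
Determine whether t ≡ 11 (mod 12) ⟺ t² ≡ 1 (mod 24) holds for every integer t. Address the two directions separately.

(⇒) holds; (⇐) fails.

(⟹) Suppose t ≡ 11 (mod 12). Working modulo 24, t ∈ {11, 23}; for each such r, r² ≡ 1 (mod 24).

(⟸) This fails: take t = 1. Then 1² = 1 ≡ 1 (mod 24), yet 1 ≡ 1 (mod 12), not 11.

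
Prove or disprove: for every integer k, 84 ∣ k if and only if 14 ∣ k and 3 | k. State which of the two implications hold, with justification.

Only the forward implication holds.

(⟹) If 84 ∣ k, write k = 84q. Since 84 = 6·14, k = 14·(6q), so 14 ∣ k; and since 84 = 28·3, k = 3·(28q), so 3 ∣ k.

(⟸) This fails: take k = 42. Both 14 ∣ 42 and 3 ∣ 42, yet 42 is not a multiple of 84 (since 42 = 0·84 + 42), so 84 ∤ 42.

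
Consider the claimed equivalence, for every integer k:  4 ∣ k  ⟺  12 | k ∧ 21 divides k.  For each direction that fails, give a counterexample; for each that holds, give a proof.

Not equivalent: only (⇐) holds.

Forward direction. This fails: take k = 4. Certainly 4 ∣ 4, but 12 ∤ 4.

Converse. Suppose 12 ∣ k and 21 ∣ k. Any common multiple of 12 and 21 is a multiple of their lcm; here lcm(12, 21) = 12·21/gcd(12, 21) = 252/3 = 84, so 84 ∣ k. Since 4 ∣ 84, it follows that 4 ∣ k.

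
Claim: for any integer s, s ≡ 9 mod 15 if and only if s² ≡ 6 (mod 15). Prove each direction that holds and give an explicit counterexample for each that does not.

Not equivalent: only (⇒) holds.

Forward direction. Suppose s ≡ 9 mod 15. Write s = 15j + 9. Then (15j + 9)² = 225j² + 270j + 81 = 15(15j² + 18j + 5) + 6, so s² ≡ 6 (mod 15).

Converse. This fails: take s = 6. Then 6² = 36 ≡ 6 (mod 15), yet 6 ≡ 6 (mod 15), not 9.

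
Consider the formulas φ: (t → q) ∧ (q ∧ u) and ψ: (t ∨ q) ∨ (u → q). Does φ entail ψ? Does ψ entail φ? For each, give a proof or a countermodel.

[⇒] Assume the antecedent. If u is true, the antecedent forces (u = T, q = T, t = F) or (u = T, q = T, t = T), and (t ∨ q) ∨ (u → q) holds there. If u is false, the antecedent cannot hold. Either way (t ∨ q) ∨ (u → q) holds.

[⇐] This fails. Under u = F, q = F, t = F, the left side is false but the right side is true.

(⇒) holds; (⇐) fails.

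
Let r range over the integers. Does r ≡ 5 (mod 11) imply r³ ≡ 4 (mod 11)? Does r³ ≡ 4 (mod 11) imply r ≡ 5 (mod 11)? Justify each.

(←) For the converse, argue contrapositively. If r ≢ 5 (mod 11), then r is congruent to one of 0, 1, 2, 3, 4, 6, 7, 8, 9, 10 modulo 11, and these give r³ ≡ 0, 1, 8, 5, 9, 7, 2, 6, 3, 10 respectively — never 4.

(→) Suppose r ≡ 5 (mod 11). Write r = 11j + 5. Then (11j + 5)³ = 1331j³ + 1815j² + 825j + 125 = 11(121j³ + 165j² + 75j + 11) + 4, so r³ ≡ 4 (mod 11).

Both directions hold; the statement is true.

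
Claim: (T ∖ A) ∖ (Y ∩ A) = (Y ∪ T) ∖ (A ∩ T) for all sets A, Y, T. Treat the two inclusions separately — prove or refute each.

The sets are not equal: only the forward inclusion holds.

Forward inclusion. Let x ∈ (T ∖ A) ∖ (Y ∩ A). Then either x ∈ T and x ∉ A, Y; or x ∈ Y ∩ T and x ∉ A. In each case x ∈ (Y ∪ T) ∖ (A ∩ T), so (T ∖ A) ∖ (Y ∩ A) ⊆ (Y ∪ T) ∖ (A ∩ T).

Reverse inclusion. This inclusion fails. Take A = ∅, Y = {1}, T = ∅; then 1 ∈ (Y ∪ T) ∖ (A ∩ T) but 1 ∉ (T ∖ A) ∖ (Y ∩ A).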